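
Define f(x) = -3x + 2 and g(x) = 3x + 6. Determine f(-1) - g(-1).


f(-1) = 5
g(-1) = 3
Difference = 2

2


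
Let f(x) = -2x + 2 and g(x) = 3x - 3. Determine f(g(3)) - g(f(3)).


f(g(3)) = -10
g(f(3)) = -15
Difference = 5

5


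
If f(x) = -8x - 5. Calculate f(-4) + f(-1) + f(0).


f(-4) = 27
f(-1) = 3
f(0) = -5
Sum = 25

25


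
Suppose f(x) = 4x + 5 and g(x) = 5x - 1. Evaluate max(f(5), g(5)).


f(5) = 25
g(5) = 24
max = 25

25


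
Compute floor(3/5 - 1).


3/5 = 0.6
0.6 - 1 = -0.4
floor(-0.4) = -1

-1


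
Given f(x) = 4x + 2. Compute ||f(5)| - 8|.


f(5) = 22
|22| = 22
|22 - 8| = 14

14


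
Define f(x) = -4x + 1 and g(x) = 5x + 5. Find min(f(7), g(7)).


-27


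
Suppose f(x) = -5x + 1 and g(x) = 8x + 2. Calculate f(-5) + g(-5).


-12


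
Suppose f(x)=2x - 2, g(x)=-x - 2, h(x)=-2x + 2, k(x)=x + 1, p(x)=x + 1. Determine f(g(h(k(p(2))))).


p(2) = 3
k(3) = 4
h(4) = -6
g(-6) = 4
f(4) = 6

6


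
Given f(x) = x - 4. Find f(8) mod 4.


f(8) = 4
4 mod 4 = 0

0


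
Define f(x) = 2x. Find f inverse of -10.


Solve 2x = -10
x = (-10) / 2 = -5

-5


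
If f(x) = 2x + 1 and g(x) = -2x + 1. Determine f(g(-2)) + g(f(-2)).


f(g(-2)) = 11
g(f(-2)) = 7
Sum = 18

18


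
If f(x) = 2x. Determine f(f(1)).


f(1) = 2
f(2) = 4

4


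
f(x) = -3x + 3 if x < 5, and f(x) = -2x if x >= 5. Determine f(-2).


-2 satisfies x < 5
f(-2) = 9

9


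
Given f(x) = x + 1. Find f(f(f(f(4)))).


f(4) = 5
f(5) = 6
f(6) = 7
f(7) = 8

8


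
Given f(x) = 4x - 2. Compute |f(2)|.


f(2) = 6
|6| = 6

6


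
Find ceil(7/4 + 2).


7/4 = 1.75
1.75 + 2 = 3.75
ceil(3.75) = 4

4


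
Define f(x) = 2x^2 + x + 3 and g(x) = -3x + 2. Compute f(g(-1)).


g(-1) = 5
f(5) = 2*(5)^2 + 1*(5) + 3 = 58

58


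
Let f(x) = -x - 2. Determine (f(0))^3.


f(0) = -2
(-2)^3 = -8

-8


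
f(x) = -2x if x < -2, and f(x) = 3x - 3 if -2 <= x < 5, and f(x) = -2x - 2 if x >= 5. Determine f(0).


0 satisfies -2 <= x < 5
f(0) = -3

-3


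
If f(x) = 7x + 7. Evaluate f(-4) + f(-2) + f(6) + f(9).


f(-4) = -21
f(-2) = -7
f(6) = 49
f(9) = 70
Sum = 91

91


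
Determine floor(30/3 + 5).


30/3 = 10
10 + 5 = 15
floor(15) = 15

15


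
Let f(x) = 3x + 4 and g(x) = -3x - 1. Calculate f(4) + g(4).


f(4) = 16
g(4) = -13
Sum = 3

3


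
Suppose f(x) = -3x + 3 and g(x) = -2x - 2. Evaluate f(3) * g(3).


f(3) = -6
g(3) = -8
Product = 48

48


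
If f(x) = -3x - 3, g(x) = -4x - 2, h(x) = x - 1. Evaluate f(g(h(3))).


27


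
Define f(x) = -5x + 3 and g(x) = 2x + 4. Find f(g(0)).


g(0) = 4
f(4) = -17

-17


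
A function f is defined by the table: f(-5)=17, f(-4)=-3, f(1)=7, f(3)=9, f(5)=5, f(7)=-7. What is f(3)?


Reading from the table at x = 3

9


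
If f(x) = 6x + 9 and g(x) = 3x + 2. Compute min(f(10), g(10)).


32


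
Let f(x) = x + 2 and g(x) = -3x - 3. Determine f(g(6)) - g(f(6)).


f(g(6)) = -19
g(f(6)) = -27
Difference = 8

8


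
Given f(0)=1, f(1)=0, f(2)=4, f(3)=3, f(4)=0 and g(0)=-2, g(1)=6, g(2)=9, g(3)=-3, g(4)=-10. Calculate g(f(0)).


f(0) = 1
g(1) = 6

6


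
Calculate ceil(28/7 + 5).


28/7 = 4
4 + 5 = 9
ceil(9) = 9

9


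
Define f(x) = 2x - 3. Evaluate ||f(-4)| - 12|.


f(-4) = -11
|-11| = 11
|11 - 12| = 1

1


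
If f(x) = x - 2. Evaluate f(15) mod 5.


f(15) = 13
13 mod 5 = 3

3


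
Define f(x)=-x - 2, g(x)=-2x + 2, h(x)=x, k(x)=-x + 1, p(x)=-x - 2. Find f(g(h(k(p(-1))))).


p(-1) = -1
k(-1) = 2
h(2) = 2
g(2) = -2
f(-2) = 0

0


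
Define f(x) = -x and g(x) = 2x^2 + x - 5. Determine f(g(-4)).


-23


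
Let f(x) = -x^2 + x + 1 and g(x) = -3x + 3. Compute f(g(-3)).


g(-3) = 12
f(12) = (-1)*(12)^2 + 1*(12) + 1 = -131

-131


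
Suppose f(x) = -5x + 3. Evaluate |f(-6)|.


f(-6) = 33
|33| = 33

33


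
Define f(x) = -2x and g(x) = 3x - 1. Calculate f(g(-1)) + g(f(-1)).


f(g(-1)) = 8
g(f(-1)) = 5
Sum = 13

13


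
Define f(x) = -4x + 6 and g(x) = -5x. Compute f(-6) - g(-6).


f(-6) = 30
g(-6) = 30
Difference = 0

0


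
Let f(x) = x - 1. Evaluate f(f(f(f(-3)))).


f(-3) = -4
f(-4) = -5
f(-5) = -6
f(-6) = -7

-7


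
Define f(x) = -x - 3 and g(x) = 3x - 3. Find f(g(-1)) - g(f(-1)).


f(g(-1)) = 3
g(f(-1)) = -9
Difference = 12

12


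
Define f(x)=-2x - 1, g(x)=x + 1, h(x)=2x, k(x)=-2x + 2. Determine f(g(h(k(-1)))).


-19


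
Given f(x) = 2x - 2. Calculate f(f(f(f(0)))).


f(0) = -2
f(-2) = -6
f(-6) = -14
f(-14) = -30

-30


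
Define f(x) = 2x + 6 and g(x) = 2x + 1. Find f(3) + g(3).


19


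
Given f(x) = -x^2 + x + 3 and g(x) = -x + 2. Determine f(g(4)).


g(4) = -2
f(-2) = (-1)*(-2)^2 + 1*(-2) + 3 = -3

-3


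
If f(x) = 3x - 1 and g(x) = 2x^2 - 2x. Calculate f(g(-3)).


71


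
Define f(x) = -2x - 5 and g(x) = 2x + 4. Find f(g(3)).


g(3) = 10
f(10) = -25

-25


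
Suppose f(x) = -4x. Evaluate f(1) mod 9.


f(1) = -4
-4 mod 9 = 5

5


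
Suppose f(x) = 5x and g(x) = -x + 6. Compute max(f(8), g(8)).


40


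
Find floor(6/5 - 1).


6/5 = 1.2
1.2 - 1 = 0.2
floor(0.2) = 0

0


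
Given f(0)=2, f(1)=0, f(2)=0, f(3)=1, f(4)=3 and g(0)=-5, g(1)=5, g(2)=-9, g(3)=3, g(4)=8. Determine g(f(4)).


f(4) = 3
g(3) = 3

3


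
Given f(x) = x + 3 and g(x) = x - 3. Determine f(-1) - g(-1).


f(-1) = 2
g(-1) = -4
Difference = 6

6


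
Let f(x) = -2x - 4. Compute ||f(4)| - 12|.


f(4) = -12
|-12| = 12
|12 - 12| = 0

0


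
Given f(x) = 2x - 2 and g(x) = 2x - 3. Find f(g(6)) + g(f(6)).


f(g(6)) = 16
g(f(6)) = 17
Sum = 33

33


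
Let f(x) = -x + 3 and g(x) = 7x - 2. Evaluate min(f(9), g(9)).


f(9) = -6
g(9) = 61
min = -6

-6


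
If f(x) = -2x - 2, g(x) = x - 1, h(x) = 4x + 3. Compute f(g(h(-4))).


h(-4) = -13
g(-13) = -14
f(-14) = 26

26


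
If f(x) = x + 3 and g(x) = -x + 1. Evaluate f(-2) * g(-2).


3


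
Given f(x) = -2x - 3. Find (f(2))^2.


49


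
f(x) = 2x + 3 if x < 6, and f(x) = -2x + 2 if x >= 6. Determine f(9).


9 satisfies x >= 6
f(9) = -16

-16


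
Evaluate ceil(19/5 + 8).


19/5 = 3.8
3.8 + 8 = 11.8
ceil(11.8) = 12

12


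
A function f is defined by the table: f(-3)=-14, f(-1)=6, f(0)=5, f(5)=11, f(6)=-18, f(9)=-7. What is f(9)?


Reading from the table at x = 9

-7


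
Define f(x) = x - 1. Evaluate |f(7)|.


f(7) = 6
|6| = 6

6


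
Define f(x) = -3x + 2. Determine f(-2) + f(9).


f(-2) = 8
f(9) = -25
Sum = -17

-17


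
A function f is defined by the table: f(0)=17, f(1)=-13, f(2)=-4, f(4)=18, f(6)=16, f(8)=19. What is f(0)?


Reading from the table at x = 0

17


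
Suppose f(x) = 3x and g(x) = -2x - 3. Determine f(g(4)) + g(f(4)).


-60


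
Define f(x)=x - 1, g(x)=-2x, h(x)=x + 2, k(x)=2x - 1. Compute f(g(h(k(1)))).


k(1) = 1
h(1) = 3
g(3) = -6
f(-6) = -7

-7


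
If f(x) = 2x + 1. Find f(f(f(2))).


f(2) = 5
f(5) = 11
f(11) = 23

23


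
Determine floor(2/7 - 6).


2/7 = 0.2857
0.2857 - 6 = -5.7143
floor(-5.7143) = -6

-6


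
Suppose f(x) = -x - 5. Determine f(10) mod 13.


f(10) = -15
-15 mod 13 = 11

11


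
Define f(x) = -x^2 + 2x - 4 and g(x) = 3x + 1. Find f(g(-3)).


g(-3) = -8
f(-8) = (-1)*(-8)^2 + 2*(-8) - 4 = -84

-84


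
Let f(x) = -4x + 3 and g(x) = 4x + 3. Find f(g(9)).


g(9) = 39
f(39) = -153

-153


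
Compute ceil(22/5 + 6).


22/5 = 4.4
4.4 + 6 = 10.4
ceil(10.4) = 11

11


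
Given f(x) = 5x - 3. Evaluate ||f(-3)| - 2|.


f(-3) = -18
|-18| = 18
|18 - 2| = 16

16


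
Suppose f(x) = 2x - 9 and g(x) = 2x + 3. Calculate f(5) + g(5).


f(5) = 1
g(5) = 13
Sum = 14

14


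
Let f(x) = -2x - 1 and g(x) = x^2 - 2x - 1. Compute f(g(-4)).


g(-4) = 23
f(23) = -47

-47


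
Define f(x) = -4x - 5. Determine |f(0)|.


f(0) = -5
|-5| = 5

5


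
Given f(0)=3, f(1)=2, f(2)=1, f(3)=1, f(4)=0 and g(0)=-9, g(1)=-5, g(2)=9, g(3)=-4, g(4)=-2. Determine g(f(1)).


f(1) = 2
g(2) = 9

9


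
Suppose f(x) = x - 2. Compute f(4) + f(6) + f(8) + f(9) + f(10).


27


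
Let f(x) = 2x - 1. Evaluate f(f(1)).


f(1) = 1
f(1) = 1

1


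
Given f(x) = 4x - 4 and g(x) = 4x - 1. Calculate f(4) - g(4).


-3


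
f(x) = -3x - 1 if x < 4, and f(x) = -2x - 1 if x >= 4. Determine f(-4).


-4 satisfies x < 4
f(-4) = 11

11


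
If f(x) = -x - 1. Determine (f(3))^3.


-64


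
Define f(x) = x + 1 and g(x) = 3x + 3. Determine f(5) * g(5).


f(5) = 6
g(5) = 18
Product = 108

108


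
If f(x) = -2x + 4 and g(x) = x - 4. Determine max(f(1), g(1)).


f(1) = 2
g(1) = -3
max = 2

2


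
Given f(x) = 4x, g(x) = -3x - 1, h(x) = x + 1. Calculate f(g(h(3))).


h(3) = 4
g(4) = -13
f(-13) = -52

-52


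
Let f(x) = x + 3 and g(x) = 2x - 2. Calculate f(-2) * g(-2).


f(-2) = 1
g(-2) = -6
Product = -6

-6


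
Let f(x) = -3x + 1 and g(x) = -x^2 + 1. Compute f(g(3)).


g(3) = -8
f(-8) = 25

25


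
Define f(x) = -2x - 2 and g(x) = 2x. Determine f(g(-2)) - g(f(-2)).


2


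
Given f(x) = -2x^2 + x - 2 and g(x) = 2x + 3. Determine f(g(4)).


g(4) = 11
f(11) = (-2)*(11)^2 + 1*(11) - 2 = -233

-233


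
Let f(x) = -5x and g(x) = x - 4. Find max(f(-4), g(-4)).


20


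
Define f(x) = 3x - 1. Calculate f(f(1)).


f(1) = 2
f(2) = 5

5


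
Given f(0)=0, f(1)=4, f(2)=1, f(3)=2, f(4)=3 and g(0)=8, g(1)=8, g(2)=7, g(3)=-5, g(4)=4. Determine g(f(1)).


4


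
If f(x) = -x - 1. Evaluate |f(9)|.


f(9) = -10
|-10| = 10

10


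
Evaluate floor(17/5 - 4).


17/5 = 3.4
3.4 - 4 = -0.6
floor(-0.6) = -1

-1


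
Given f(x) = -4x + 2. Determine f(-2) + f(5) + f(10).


-46


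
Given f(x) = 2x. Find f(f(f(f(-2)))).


f(-2) = -4
f(-4) = -8
f(-8) = -16
f(-16) = -32

-32


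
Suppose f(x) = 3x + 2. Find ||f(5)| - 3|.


f(5) = 17
|17| = 17
|17 - 3| = 14

14


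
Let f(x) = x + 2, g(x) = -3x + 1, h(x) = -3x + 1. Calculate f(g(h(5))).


45


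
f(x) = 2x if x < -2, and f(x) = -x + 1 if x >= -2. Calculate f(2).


2 satisfies x >= -2
f(2) = -1

-1


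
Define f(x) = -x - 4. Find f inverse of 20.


Solve -x - 4 = 20
x = (20 + 4) / (-1) = -24

-24


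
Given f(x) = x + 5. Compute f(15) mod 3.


f(15) = 20
20 mod 3 = 2

2


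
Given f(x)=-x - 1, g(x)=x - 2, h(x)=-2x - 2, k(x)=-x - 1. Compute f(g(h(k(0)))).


k(0) = -1
h(-1) = 0
g(0) = -2
f(-2) = 1

1


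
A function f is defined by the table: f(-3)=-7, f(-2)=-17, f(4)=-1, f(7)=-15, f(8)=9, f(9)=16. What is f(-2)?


-17


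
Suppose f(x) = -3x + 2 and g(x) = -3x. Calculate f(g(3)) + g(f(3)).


f(g(3)) = 29
g(f(3)) = 21
Sum = 50

50


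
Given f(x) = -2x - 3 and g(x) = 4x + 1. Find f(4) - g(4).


f(4) = -11
g(4) = 17
Difference = -28

-28


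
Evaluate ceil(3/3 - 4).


3/3 = 1
1 - 4 = -3
ceil(-3) = -3

-3


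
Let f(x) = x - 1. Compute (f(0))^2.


f(0) = -1
(-1)^2 = 1

1


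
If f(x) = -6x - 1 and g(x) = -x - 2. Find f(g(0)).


g(0) = -2
f(-2) = 11

11


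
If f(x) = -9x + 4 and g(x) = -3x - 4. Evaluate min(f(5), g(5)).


f(5) = -41
g(5) = -19
min = -41

-41


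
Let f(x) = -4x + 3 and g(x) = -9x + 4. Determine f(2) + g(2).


-19


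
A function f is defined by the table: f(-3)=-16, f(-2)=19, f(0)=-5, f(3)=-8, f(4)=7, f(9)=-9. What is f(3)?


Reading from the table at x = 3

-8


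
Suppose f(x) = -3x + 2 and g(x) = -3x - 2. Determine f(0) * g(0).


f(0) = 2
g(0) = -2
Product = -4

-4


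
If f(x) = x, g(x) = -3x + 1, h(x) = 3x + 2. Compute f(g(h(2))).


h(2) = 8
g(8) = -23
f(-23) = -23

-23


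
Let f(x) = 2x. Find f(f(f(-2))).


f(-2) = -4
f(-4) = -8
f(-8) = -16

-16


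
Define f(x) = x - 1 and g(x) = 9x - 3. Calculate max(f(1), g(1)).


6


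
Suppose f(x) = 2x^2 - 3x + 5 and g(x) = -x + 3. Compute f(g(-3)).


g(-3) = 6
f(6) = 2*(6)^2 - 3*(6) + 5 = 59

59


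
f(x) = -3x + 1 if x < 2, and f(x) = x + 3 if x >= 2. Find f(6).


6 satisfies x >= 2
f(6) = 9

9


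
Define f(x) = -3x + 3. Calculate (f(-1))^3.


f(-1) = 6
(6)^3 = 216

216


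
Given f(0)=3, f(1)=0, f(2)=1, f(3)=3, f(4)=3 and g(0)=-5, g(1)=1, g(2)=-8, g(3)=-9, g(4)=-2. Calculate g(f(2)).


f(2) = 1
g(1) = 1

1


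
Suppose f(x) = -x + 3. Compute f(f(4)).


f(4) = -1
f(-1) = 4

4


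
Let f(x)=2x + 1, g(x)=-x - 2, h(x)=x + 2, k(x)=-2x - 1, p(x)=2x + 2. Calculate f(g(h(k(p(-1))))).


p(-1) = 0
k(0) = -1
h(-1) = 1
g(1) = -3
f(-3) = -5

-5


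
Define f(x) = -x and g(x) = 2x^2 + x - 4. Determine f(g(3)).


g(3) = 17
f(17) = -17

-17


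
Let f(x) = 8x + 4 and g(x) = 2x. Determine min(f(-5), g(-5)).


f(-5) = -36
g(-5) = -10
min = -36

-36


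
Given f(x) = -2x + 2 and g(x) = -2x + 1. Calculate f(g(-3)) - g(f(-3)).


f(g(-3)) = -12
g(f(-3)) = -15
Difference = 3

3


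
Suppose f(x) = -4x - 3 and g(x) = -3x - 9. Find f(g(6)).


g(6) = -27
f(-27) = 105

105


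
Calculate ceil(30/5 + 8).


30/5 = 6
6 + 8 = 14
ceil(14) = 14

14


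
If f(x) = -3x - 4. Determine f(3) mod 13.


0


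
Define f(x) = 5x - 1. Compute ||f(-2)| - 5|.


f(-2) = -11
|-11| = 11
|11 - 5| = 6

6


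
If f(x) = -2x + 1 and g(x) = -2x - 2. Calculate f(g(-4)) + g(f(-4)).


-31


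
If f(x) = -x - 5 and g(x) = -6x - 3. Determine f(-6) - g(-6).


f(-6) = 1
g(-6) = 33
Difference = -32

-32


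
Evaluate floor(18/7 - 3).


18/7 = 2.5714
2.5714 - 3 = -0.4286
floor(-0.4286) = -1

-1


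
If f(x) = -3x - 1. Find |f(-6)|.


17


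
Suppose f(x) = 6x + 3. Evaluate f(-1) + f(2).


f(-1) = -3
f(2) = 15
Sum = 12

12


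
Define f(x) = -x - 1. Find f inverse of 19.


Solve -x - 1 = 19
x = (19 + 1) / (-1) = -20

-20


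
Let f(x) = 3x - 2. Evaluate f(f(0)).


f(0) = -2
f(-2) = -8

-8


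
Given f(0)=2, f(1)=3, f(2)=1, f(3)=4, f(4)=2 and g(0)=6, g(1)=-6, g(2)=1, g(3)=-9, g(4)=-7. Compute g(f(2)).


-6


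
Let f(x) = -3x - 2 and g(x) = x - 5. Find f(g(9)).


g(9) = 4
f(4) = -14

-14


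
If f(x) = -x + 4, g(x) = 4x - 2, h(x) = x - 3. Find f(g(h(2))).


10


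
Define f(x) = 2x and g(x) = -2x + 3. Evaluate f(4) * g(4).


f(4) = 8
g(4) = -5
Product = -40

-40


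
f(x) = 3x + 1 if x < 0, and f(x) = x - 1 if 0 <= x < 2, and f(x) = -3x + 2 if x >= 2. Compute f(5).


5 satisfies x >= 2
f(5) = -13

-13


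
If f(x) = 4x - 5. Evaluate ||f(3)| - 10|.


f(3) = 7
|7| = 7
|7 - 10| = 3

3


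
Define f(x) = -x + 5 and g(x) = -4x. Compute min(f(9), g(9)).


f(9) = -4
g(9) = -36
min = -36

-36


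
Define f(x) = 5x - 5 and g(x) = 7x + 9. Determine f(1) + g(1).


16


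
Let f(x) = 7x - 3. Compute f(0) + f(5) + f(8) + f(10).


f(0) = -3
f(5) = 32
f(8) = 53
f(10) = 67
Sum = 149

149


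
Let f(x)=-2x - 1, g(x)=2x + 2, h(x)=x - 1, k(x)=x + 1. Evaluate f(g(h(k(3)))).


k(3) = 4
h(4) = 3
g(3) = 8
f(8) = -17

-17


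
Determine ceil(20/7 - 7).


-4


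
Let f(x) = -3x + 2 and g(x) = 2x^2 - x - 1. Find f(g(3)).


g(3) = 14
f(14) = -40

-40


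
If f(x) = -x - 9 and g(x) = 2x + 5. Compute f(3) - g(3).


f(3) = -12
g(3) = 11
Difference = -23

-23


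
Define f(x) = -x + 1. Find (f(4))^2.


f(4) = -3
(-3)^2 = 9

9


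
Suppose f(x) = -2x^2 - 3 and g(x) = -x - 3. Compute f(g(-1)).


g(-1) = -2
f(-2) = (-2)*(-2)^2 - 3 = -11

-11


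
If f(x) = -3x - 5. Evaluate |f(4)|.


f(4) = -17
|-17| = 17

17


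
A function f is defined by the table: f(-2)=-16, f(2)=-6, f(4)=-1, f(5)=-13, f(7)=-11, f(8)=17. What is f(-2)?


Reading from the table at x = -2

-16


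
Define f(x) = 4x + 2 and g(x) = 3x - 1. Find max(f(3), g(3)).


f(3) = 14
g(3) = 8
max = 14

14


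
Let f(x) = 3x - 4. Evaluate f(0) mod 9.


f(0) = -4
-4 mod 9 = 5

5


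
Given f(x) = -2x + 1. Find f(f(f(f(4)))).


f(4) = -7
f(-7) = 15
f(15) = -29
f(-29) = 59

59


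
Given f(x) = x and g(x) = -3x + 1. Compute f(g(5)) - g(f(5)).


f(g(5)) = -14
g(f(5)) = -14
Difference = 0

0


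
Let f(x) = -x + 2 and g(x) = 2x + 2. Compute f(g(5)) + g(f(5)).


f(g(5)) = -10
g(f(5)) = -4
Sum = -14

-14


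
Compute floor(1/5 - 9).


-9


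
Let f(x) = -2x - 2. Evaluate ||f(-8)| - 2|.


f(-8) = 14
|14| = 14
|14 - 2| = 12

12


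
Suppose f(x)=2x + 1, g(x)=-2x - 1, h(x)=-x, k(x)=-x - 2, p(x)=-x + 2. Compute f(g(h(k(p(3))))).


p(3) = -1
k(-1) = -1
h(-1) = 1
g(1) = -3
f(-3) = -5

-5


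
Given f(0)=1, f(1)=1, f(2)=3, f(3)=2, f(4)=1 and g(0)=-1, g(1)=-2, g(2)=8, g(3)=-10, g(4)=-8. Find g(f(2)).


f(2) = 3
g(3) = -10

-10


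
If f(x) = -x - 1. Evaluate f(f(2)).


f(2) = -3
f(-3) = 2

2


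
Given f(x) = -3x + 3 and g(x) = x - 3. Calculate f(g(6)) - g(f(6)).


12


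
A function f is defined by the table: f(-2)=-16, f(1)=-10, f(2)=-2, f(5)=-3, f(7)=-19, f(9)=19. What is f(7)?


Reading from the table at x = 7

-19


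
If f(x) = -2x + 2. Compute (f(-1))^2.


16


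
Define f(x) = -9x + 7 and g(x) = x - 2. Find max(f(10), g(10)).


8


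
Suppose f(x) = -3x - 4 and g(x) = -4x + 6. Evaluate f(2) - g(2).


f(2) = -10
g(2) = -2
Difference = -8

-8


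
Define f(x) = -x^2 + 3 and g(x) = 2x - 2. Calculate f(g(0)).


g(0) = -2
f(-2) = (-1)*(-2)^2 + 3 = -1

-1


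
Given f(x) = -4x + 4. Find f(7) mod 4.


f(7) = -24
-24 mod 4 = 0

0


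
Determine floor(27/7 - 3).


0


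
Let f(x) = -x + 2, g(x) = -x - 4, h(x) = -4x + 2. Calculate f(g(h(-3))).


h(-3) = 14
g(14) = -18
f(-18) = 20

20


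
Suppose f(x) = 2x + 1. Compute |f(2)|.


f(2) = 5
|5| = 5

5


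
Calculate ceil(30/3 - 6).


4


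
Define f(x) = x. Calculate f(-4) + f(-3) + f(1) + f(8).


f(-4) = -4
f(-3) = -3
f(1) = 1
f(8) = 8
Sum = 2

2


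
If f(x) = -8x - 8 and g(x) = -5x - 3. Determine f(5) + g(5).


f(5) = -48
g(5) = -28
Sum = -76

-76


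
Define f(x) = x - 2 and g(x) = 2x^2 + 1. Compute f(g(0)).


g(0) = 1
f(1) = -1

-1


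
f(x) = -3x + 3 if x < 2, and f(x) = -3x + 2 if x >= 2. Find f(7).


-19


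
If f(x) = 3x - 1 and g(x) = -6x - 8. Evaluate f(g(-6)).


g(-6) = 28
f(28) = 83

83


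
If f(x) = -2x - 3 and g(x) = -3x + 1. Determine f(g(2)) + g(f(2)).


f(g(2)) = 7
g(f(2)) = 22
Sum = 29

29


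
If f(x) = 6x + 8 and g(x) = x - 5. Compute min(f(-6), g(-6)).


f(-6) = -28
g(-6) = -11
min = -28

-28


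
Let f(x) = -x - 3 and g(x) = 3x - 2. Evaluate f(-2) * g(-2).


f(-2) = -1
g(-2) = -8
Product = 8

8


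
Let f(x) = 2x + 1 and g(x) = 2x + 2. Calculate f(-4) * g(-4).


f(-4) = -7
g(-4) = -6
Product = 42

42


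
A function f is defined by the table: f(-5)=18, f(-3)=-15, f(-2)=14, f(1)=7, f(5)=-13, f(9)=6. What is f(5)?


Reading from the table at x = 5

-13


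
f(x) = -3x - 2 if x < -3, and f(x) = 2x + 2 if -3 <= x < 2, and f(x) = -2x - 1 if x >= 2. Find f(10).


10 satisfies x >= 2
f(10) = -21

-21


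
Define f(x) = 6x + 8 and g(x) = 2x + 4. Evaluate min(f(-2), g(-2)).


f(-2) = -4
g(-2) = 0
min = -4

-4


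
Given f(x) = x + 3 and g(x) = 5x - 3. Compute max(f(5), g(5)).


f(5) = 8
g(5) = 22
max = 22

22


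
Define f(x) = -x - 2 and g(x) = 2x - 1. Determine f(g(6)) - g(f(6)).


f(g(6)) = -13
g(f(6)) = -17
Difference = 4

4


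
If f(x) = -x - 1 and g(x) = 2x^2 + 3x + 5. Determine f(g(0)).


-6


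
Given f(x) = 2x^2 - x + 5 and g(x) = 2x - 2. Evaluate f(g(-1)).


g(-1) = -4
f(-4) = 2*(-4)^2 - 1*(-4) + 5 = 41

41


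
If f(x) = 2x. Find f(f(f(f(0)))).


f(0) = 0
f(0) = 0
f(0) = 0
f(0) = 0

0


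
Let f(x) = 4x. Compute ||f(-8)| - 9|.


f(-8) = -32
|-32| = 32
|32 - 9| = 23

23


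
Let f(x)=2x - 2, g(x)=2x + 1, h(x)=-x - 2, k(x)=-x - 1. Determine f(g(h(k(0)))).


k(0) = -1
h(-1) = -1
g(-1) = -1
f(-1) = -4

-4


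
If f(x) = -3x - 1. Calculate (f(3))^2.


f(3) = -10
(-10)^2 = 100

100


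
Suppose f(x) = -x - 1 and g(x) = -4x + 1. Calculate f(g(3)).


g(3) = -11
f(-11) = 10

10


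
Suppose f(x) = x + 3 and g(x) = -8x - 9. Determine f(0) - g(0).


f(0) = 3
g(0) = -9
Difference = 12

12


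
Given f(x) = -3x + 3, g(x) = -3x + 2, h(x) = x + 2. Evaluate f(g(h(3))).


h(3) = 5
g(5) = -13
f(-13) = 42

42


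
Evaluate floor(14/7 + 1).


14/7 = 2
2 + 1 = 3
floor(3) = 3

3


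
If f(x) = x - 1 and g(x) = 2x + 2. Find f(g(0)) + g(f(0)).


f(g(0)) = 1
g(f(0)) = 0
Sum = 1

1


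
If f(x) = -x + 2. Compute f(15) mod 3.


f(15) = -13
-13 mod 3 = 2

2


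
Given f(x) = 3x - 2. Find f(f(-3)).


f(-3) = -11
f(-11) = -35

-35


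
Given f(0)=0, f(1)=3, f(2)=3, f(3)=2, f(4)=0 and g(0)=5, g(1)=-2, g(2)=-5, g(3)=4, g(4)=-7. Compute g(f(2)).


f(2) = 3
g(3) = 4

4


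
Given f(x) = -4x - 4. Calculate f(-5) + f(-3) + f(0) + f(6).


-8


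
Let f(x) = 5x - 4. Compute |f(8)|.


f(8) = 36
|36| = 36

36


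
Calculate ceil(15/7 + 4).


15/7 = 2.1429
2.1429 + 4 = 6.1429
ceil(6.1429) = 7

7


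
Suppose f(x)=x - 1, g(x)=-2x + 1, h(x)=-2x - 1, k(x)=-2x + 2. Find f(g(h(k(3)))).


k(3) = -4
h(-4) = 7
g(7) = -13
f(-13) = -14

-14


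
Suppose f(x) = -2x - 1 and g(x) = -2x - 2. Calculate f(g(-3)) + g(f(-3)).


f(g(-3)) = -9
g(f(-3)) = -12
Sum = -21

-21


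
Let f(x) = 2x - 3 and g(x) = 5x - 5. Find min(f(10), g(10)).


f(10) = 17
g(10) = 45
min = 17

17


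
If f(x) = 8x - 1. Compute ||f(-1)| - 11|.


2


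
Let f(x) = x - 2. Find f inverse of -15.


-13


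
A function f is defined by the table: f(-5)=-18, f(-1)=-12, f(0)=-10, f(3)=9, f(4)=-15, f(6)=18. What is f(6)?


Reading from the table at x = 6

18


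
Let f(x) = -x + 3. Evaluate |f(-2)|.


f(-2) = 5
|5| = 5

5


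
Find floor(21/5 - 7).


-3


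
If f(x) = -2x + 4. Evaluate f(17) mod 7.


f(17) = -30
-30 mod 7 = 5

5


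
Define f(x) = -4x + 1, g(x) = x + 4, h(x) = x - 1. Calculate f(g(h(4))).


h(4) = 3
g(3) = 7
f(7) = -27

-27


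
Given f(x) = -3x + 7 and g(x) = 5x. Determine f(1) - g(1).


-1


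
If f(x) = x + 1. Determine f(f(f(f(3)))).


f(3) = 4
f(4) = 5
f(5) = 6
f(6) = 7

7


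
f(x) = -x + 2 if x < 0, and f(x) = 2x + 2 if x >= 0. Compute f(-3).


-3 satisfies x < 0
f(-3) = 5

5


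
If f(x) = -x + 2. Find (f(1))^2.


f(1) = 1
(1)^2 = 1

1


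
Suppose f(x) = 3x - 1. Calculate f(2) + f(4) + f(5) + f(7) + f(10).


f(2) = 5
f(4) = 11
f(5) = 14
f(7) = 20
f(10) = 29
Sum = 79

79


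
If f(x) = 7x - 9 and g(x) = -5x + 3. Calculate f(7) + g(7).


f(7) = 40
g(7) = -32
Sum = 8

8


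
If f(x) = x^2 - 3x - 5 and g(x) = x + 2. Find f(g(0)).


g(0) = 2
f(2) = 1*(2)^2 - 3*(2) - 5 = -7

-7


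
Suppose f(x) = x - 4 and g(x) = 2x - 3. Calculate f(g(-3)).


g(-3) = -9
f(-9) = -13

-13


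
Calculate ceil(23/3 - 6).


23/3 = 7.6667
7.6667 - 6 = 1.6667
ceil(1.6667) = 2

2


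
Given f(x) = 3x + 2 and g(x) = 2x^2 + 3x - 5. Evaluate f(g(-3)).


g(-3) = 4
f(4) = 14

14


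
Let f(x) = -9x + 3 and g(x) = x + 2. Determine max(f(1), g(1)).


f(1) = -6
g(1) = 3
max = 3

3


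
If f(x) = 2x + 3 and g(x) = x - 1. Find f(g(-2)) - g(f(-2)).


f(g(-2)) = -3
g(f(-2)) = -2
Difference = -1

-1


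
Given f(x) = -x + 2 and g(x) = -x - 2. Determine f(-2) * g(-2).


f(-2) = 4
g(-2) = 0
Product = 0

0


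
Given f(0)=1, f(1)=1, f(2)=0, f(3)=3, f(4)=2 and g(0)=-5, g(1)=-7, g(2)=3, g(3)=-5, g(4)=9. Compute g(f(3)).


-5


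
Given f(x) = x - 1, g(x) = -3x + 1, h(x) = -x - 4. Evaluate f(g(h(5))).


h(5) = -9
g(-9) = 28
f(28) = 27

27


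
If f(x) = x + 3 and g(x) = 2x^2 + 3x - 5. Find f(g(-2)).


0


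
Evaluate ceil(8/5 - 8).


-6


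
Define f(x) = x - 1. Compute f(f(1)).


-1


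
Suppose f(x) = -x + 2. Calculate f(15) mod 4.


3


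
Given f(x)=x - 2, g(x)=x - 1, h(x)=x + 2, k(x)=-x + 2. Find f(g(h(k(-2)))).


k(-2) = 4
h(4) = 6
g(6) = 5
f(5) = 3

3


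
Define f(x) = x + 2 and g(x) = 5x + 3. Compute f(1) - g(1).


-5


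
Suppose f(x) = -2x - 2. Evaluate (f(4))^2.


f(4) = -10
(-10)^2 = 100

100


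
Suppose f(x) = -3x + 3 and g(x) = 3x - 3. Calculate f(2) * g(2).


f(2) = -3
g(2) = 3
Product = -9

-9


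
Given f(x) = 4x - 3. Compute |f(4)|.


13


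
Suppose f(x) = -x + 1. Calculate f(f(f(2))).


f(2) = -1
f(-1) = 2
f(2) = -1

-1


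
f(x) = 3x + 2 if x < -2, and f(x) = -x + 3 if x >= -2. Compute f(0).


3


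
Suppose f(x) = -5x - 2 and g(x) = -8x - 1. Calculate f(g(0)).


g(0) = -1
f(-1) = 3

3


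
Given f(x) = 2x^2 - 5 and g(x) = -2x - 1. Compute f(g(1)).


13


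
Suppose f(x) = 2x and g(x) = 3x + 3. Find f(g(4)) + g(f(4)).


f(g(4)) = 30
g(f(4)) = 27
Sum = 57

57


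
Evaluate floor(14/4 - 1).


2


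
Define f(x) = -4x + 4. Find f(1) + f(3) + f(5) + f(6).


f(1) = 0
f(3) = -8
f(5) = -16
f(6) = -20
Sum = -44

-44


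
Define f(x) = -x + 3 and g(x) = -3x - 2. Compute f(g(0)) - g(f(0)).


16


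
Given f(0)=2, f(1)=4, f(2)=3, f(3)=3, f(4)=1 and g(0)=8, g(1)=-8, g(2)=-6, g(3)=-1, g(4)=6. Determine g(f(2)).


-1


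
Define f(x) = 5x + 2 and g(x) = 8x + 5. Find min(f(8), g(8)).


f(8) = 42
g(8) = 69
min = 42

42


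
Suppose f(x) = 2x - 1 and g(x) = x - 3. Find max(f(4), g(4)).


7


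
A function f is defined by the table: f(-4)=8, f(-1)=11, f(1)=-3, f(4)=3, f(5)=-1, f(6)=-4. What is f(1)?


Reading from the table at x = 1

-3


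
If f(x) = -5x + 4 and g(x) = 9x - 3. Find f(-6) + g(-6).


f(-6) = 34
g(-6) = -57
Sum = -23

-23


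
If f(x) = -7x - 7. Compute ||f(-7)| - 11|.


f(-7) = 42
|42| = 42
|42 - 11| = 31

31


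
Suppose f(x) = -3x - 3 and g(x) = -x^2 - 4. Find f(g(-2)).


g(-2) = -8
f(-8) = 21

21


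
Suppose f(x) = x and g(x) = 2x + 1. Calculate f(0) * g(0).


f(0) = 0
g(0) = 1
Product = 0

0


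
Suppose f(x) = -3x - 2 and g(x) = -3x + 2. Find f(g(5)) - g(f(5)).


f(g(5)) = 37
g(f(5)) = 53
Difference = -16

-16


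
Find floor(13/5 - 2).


0


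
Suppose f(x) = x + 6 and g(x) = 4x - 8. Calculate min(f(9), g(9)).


15


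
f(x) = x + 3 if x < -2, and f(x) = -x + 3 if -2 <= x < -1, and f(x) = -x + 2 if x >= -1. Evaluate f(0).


0 satisfies x >= -1
f(0) = 2

2


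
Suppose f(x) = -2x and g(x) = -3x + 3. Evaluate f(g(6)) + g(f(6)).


69


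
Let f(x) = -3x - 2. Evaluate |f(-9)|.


f(-9) = 25
|25| = 25

25


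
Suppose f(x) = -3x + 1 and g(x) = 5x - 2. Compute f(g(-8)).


g(-8) = -42
f(-42) = 127

127


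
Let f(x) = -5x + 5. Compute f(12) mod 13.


f(12) = -55
-55 mod 13 = 10

10


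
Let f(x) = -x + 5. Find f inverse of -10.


15


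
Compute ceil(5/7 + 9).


5/7 = 0.7143
0.7143 + 9 = 9.7143
ceil(9.7143) = 10

10


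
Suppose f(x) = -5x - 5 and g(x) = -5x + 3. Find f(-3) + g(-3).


f(-3) = 10
g(-3) = 18
Sum = 28

28


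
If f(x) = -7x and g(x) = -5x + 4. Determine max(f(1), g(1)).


f(1) = -7
g(1) = -1
max = -1

-1


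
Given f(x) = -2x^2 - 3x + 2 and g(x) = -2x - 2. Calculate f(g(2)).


-52


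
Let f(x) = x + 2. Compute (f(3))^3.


f(3) = 5
(5)^3 = 125

125


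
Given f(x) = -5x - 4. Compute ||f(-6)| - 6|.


f(-6) = 26
|26| = 26
|26 - 6| = 20

20


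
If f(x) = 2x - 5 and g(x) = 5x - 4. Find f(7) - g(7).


f(7) = 9
g(7) = 31
Difference = -22

-22


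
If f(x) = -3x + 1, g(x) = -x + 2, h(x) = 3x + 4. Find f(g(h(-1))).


-2


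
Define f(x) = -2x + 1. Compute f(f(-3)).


f(-3) = 7
f(7) = -13

-13


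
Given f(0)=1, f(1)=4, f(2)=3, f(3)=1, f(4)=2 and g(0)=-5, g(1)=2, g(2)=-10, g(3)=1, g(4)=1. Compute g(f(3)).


f(3) = 1
g(1) = 2

2


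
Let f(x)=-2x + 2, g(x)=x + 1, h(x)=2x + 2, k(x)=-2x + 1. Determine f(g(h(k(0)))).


-8


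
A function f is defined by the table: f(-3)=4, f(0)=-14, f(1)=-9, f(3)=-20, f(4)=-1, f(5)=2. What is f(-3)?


4


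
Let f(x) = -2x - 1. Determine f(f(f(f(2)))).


f(2) = -5
f(-5) = 9
f(9) = -19
f(-19) = 37

37


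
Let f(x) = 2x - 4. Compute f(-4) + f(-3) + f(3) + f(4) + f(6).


f(-4) = -12
f(-3) = -10
f(3) = 2
f(4) = 4
f(6) = 8
Sum = -8

-8


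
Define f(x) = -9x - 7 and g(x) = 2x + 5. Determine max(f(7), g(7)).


f(7) = -70
g(7) = 19
max = 19

19


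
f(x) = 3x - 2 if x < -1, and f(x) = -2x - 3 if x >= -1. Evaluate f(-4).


-4 satisfies x < -1
f(-4) = -14

-14


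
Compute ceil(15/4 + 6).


10


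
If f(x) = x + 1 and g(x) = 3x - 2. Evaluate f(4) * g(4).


50


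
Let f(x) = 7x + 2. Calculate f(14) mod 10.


f(14) = 100
100 mod 10 = 0

0


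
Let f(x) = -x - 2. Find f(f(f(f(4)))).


4


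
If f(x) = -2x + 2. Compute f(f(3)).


10


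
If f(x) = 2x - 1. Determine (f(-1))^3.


f(-1) = -3
(-3)^3 = -27

-27


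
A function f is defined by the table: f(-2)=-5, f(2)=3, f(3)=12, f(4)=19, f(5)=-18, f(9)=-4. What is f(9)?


Reading from the table at x = 9

-4


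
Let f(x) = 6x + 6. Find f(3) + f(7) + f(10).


f(3) = 24
f(7) = 48
f(10) = 66
Sum = 138

138


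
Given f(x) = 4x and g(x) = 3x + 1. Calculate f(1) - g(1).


f(1) = 4
g(1) = 4
Difference = 0

0


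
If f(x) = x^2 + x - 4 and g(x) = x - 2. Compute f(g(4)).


g(4) = 2
f(2) = 1*(2)^2 + 1*(2) - 4 = 2

2


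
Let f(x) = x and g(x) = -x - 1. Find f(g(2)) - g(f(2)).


f(g(2)) = -3
g(f(2)) = -3
Difference = 0

0


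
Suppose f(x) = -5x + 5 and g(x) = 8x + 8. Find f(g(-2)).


45


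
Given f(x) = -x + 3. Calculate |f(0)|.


f(0) = 3
|3| = 3

3


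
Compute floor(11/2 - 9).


11/2 = 5.5
5.5 - 9 = -3.5
floor(-3.5) = -4

-4


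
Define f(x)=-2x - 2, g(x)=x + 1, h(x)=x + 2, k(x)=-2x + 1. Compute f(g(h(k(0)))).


k(0) = 1
h(1) = 3
g(3) = 4
f(4) = -10

-10


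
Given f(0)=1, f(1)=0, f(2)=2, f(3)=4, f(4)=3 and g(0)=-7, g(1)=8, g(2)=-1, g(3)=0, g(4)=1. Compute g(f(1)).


f(1) = 0
g(0) = -7

-7


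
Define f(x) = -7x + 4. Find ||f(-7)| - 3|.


f(-7) = 53
|53| = 53
|53 - 3| = 50

50


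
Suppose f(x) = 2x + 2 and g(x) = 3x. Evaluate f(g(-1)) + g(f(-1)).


f(g(-1)) = -4
g(f(-1)) = 0
Sum = -4

-4


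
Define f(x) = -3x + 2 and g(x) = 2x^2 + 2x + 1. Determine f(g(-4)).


g(-4) = 25
f(25) = -73

-73


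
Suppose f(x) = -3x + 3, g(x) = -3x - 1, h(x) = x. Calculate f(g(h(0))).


h(0) = 0
g(0) = -1
f(-1) = 6

6


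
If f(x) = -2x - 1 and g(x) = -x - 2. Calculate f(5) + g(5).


f(5) = -11
g(5) = -7
Sum = -18

-18


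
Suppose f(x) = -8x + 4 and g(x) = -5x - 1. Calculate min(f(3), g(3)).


f(3) = -20
g(3) = -16
min = -20

-20


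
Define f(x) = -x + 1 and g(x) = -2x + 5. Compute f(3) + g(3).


f(3) = -2
g(3) = -1
Sum = -3

-3


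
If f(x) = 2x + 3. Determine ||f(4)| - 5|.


f(4) = 11
|11| = 11
|11 - 5| = 6

6


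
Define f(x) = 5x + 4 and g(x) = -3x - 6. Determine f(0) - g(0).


f(0) = 4
g(0) = -6
Difference = 10

10


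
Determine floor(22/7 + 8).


22/7 = 3.1429
3.1429 + 8 = 11.1429
floor(11.1429) = 11

11


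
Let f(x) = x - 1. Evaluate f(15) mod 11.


f(15) = 14
14 mod 11 = 3

3


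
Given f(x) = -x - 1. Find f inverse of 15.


-16


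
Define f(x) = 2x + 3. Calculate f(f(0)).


f(0) = 3
f(3) = 9

9


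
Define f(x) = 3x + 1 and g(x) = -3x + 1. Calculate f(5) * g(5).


f(5) = 16
g(5) = -14
Product = -224

-224


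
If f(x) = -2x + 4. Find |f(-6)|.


f(-6) = 16
|16| = 16

16


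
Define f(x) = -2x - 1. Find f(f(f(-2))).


13


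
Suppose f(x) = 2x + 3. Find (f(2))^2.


49


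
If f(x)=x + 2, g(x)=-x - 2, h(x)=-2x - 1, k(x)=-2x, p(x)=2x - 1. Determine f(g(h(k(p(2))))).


p(2) = 3
k(3) = -6
h(-6) = 11
g(11) = -13
f(-13) = -11

-11


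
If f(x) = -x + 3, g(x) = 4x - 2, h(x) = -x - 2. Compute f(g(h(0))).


h(0) = -2
g(-2) = -10
f(-10) = 13

13


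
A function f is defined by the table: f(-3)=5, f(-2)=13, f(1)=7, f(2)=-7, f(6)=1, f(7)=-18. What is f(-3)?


Reading from the table at x = -3

5


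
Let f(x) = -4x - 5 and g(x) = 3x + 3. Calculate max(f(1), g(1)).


f(1) = -9
g(1) = 6
max = 6

6


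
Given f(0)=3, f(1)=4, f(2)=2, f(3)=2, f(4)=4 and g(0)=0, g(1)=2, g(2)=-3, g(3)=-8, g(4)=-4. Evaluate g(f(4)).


f(4) = 4
g(4) = -4

-4


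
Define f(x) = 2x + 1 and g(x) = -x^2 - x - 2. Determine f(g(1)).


g(1) = -4
f(-4) = -7

-7


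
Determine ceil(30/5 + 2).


30/5 = 6
6 + 2 = 8
ceil(8) = 8

8


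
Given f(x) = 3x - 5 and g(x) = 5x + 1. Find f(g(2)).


g(2) = 11
f(11) = 28

28


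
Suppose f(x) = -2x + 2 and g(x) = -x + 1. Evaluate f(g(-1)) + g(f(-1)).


f(g(-1)) = -2
g(f(-1)) = -3
Sum = -5

-5


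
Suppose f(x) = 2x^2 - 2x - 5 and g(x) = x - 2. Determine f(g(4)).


g(4) = 2
f(2) = 2*(2)^2 - 2*(2) - 5 = -1

-1


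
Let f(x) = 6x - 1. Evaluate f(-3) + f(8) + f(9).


f(-3) = -19
f(8) = 47
f(9) = 53
Sum = 81

81


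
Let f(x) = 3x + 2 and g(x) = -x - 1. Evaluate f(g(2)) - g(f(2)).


2


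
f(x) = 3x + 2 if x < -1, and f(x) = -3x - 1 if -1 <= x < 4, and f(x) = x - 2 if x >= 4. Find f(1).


1 satisfies -1 <= x < 4
f(1) = -4

-4


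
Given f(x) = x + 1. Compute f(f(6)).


f(6) = 7
f(7) = 8

8


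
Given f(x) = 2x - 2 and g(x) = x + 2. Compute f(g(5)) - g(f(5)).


f(g(5)) = 12
g(f(5)) = 10
Difference = 2

2


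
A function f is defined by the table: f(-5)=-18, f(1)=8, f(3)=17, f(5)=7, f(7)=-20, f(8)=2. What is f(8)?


Reading from the table at x = 8

2


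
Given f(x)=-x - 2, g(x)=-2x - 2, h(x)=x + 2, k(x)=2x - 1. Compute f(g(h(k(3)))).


k(3) = 5
h(5) = 7
g(7) = -16
f(-16) = 14

14


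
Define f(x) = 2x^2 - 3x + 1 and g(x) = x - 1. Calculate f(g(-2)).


g(-2) = -3
f(-3) = 2*(-3)^2 - 3*(-3) + 1 = 28

28


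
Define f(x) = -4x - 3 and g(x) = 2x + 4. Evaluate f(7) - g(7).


f(7) = -31
g(7) = 18
Difference = -49

-49


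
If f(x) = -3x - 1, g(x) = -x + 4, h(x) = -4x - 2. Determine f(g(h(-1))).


-7


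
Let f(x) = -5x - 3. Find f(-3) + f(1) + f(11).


-54


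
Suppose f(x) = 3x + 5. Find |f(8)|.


f(8) = 29
|29| = 29

29


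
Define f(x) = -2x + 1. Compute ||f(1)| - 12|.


f(1) = -1
|-1| = 1
|1 - 12| = 11

11


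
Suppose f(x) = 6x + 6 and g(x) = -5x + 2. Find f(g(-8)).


g(-8) = 42
f(42) = 258

258


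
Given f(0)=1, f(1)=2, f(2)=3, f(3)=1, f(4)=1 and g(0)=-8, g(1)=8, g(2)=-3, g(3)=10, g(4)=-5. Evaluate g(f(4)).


f(4) = 1
g(1) = 8

8


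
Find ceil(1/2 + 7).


1/2 = 0.5
0.5 + 7 = 7.5
ceil(7.5) = 8

8


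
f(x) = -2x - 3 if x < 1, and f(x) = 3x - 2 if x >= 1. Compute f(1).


1 satisfies x >= 1
f(1) = 1

1


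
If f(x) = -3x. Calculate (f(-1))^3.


f(-1) = 3
(3)^3 = 27

27


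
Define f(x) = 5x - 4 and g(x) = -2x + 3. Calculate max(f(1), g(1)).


f(1) = 1
g(1) = 1
max = 1

1


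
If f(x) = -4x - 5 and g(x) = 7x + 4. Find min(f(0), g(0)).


-5


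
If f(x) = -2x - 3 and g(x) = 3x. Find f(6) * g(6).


f(6) = -15
g(6) = 18
Product = -270

-270


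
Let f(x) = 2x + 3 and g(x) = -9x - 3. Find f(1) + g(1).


f(1) = 5
g(1) = -12
Sum = -7

-7


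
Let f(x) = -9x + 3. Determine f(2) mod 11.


f(2) = -15
-15 mod 11 = 7

7


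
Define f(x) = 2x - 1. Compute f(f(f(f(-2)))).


f(-2) = -5
f(-5) = -11
f(-11) = -23
f(-23) = -47

-47


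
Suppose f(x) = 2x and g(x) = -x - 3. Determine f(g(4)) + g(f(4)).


f(g(4)) = -14
g(f(4)) = -11
Sum = -25

-25


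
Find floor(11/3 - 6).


-3


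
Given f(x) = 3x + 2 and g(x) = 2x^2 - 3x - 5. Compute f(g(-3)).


68


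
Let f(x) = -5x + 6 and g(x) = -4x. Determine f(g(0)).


g(0) = 0
f(0) = 6

6


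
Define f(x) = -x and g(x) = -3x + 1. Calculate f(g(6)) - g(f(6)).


f(g(6)) = 17
g(f(6)) = 19
Difference = -2

-2


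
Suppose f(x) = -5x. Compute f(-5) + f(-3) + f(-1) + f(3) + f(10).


f(-5) = 25
f(-3) = 15
f(-1) = 5
f(3) = -15
f(10) = -50
Sum = -20

-20


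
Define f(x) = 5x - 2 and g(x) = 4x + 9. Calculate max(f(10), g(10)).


f(10) = 48
g(10) = 49
max = 49

49


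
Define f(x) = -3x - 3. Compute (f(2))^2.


f(2) = -9
(-9)^2 = 81

81


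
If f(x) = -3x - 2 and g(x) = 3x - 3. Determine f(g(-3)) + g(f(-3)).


f(g(-3)) = 34
g(f(-3)) = 18
Sum = 52

52


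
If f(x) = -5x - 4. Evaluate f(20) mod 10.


6


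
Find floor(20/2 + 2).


20/2 = 10
10 + 2 = 12
floor(12) = 12

12


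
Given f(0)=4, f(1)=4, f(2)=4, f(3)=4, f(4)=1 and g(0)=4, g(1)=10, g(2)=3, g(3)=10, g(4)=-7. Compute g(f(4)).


f(4) = 1
g(1) = 10

10


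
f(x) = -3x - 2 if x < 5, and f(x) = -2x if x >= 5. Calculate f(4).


4 satisfies x < 5
f(4) = -14

-14


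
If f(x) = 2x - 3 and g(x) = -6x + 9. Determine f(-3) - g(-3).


f(-3) = -9
g(-3) = 27
Difference = -36

-36


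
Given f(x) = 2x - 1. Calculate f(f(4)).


13


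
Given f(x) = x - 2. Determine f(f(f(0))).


f(0) = -2
f(-2) = -4
f(-4) = -6

-6


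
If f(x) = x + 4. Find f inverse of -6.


Solve x + 4 = -6
x = (-6 - 4) / 1 = -10

-10


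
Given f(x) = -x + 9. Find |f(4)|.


f(4) = 5
|5| = 5

5


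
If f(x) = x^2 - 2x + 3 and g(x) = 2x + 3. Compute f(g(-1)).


2


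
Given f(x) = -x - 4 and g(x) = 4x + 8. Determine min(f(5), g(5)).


f(5) = -9
g(5) = 28
min = -9

-9


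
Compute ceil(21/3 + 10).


21/3 = 7
7 + 10 = 17
ceil(17) = 17

17


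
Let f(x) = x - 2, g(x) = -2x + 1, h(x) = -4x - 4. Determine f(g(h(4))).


h(4) = -20
g(-20) = 41
f(41) = 39

39


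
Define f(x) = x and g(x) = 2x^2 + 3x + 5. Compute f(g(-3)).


g(-3) = 14
f(14) = 14

14


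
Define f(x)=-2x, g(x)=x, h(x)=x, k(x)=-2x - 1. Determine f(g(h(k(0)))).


k(0) = -1
h(-1) = -1
g(-1) = -1
f(-1) = 2

2


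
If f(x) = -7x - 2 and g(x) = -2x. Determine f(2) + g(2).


-20


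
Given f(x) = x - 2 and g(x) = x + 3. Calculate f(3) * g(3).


f(3) = 1
g(3) = 6
Product = 6

6


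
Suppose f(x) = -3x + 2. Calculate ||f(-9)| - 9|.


f(-9) = 29
|29| = 29
|29 - 9| = 20

20


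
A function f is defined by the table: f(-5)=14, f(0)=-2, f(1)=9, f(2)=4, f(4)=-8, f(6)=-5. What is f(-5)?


Reading from the table at x = -5

14


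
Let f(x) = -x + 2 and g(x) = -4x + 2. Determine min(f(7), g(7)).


-26


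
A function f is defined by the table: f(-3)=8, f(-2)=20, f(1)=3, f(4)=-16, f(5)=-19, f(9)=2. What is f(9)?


Reading from the table at x = 9

2


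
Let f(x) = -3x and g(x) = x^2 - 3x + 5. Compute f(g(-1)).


-27


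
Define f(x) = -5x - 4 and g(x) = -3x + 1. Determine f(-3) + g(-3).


f(-3) = 11
g(-3) = 10
Sum = 21

21


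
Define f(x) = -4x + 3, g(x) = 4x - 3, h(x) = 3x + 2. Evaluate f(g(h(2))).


h(2) = 8
g(8) = 29
f(29) = -113

-113


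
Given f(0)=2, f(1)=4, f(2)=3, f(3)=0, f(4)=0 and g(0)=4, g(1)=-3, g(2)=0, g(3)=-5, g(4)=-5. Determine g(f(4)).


f(4) = 0
g(0) = 4

4
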